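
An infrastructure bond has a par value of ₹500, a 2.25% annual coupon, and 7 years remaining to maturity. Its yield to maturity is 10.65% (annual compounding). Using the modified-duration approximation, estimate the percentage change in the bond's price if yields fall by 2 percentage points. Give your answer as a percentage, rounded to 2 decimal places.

Periodic yield y = 0.1065. Modified duration first:
  t   CF        PV=CF/(1+0.1065)^t    t·PV
  1        11.25        10.1672        10.1672
  2        11.25         9.1886        18.3772
  3        11.25         8.3042        24.9126
  4        11.25         7.5049        30.0197
  5        11.25         6.7826        33.9129
  6        11.25         6.1298        36.7786
  7       511.25       251.7523     1,762.2659
  Σ                    299.8296     1,916.4342
P = 299.8296; D_Mac = 6.39175 yrs; D_mod = 6.39175/(1+0.1065) = 5.77654 yrs.
ΔP/P ≈ -D_mod · Δy = -5.77654 × (-0.02) = +0.115531 = +11.5531%.

+11.55%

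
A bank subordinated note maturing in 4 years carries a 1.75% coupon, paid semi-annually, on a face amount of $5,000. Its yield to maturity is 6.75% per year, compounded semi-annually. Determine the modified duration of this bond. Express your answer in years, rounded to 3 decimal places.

3.740 years

Periodic yield y = 0.03375. First find Macaulay duration:
  t   CF        PV=CF/(1+0.03375)^t    t·PV
  1        43.75        42.3216        42.3216
  2        43.75        40.9399        81.8798
  3        43.75        39.6033       118.8099
  4        43.75        38.3103       153.2413
  5        43.75        37.0596       185.2979
  6        43.75        35.8497       215.0979
  7        43.75        34.6792       242.7546
  8     5,043.75     3,867.4915    30,939.9323
  Σ                  4,136.2552    31,979.3354
P = 4,136.2552; Macaulay duration = 31,979.3354 / 4,136.2552 = 7.73147 half-year periods = 3.86574 years.
Modified duration = D_Mac / (1 + y) = 3.86574 / 1.03375 = 3.73953 years.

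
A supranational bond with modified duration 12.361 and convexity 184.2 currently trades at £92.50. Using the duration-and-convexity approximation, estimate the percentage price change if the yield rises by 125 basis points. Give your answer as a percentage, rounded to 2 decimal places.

Duration effect: -D_mod·Δy = -12.361 × (+0.0125) = -0.1545125
Convexity effect: ½·C·(Δy)² = 0.5 × 184.2 × (0.0125)² = +0.014390625
ΔP/P ≈ -0.1545125 + 0.014390625 = -0.140121875
= -14.0121875%.

-14.01%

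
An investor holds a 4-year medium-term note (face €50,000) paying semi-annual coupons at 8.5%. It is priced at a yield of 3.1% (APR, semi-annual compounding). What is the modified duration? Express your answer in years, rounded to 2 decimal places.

Periodic yield y = 0.0155. First find Macaulay duration:
  t   CF        PV=CF/(1+0.0155)^t    t·PV
  1     2,125.00     2,092.5652     2,092.5652
  2     2,125.00     2,060.6255     4,121.2511
  3     2,125.00     2,029.1734     6,087.5201
  4     2,125.00     1,998.2012     7,992.8049
  5     2,125.00     1,967.7019     9,838.5093
  6     2,125.00     1,937.6680    11,626.0080
  7     2,125.00     1,908.0926    13,356.6480
  8    52,125.00    46,089.9934   368,719.9473
  Σ                 60,084.0212   423,835.2539
P = 60,084.0212; Macaulay duration = 423,835.2539 / 60,084.0212 = 7.05404 half-year periods = 3.52702 years.
Modified duration = D_Mac / (1 + y) = 3.52702 / 1.0155 = 3.47319 years.

3.47 years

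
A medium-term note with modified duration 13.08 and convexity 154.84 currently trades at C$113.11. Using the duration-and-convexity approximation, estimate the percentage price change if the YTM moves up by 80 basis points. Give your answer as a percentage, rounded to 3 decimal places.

Duration effect: -D_mod·Δy = -13.08 × (+0.008) = -0.104640
Convexity effect: ½·C·(Δy)² = 0.5 × 154.84 × (0.008)² = +0.00495488
ΔP/P ≈ -0.104640 + 0.00495488 = -0.09968512
= -9.968512%.

-9.969%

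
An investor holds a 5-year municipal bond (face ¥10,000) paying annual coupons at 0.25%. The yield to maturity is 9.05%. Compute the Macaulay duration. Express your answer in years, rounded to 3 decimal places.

Periodic yield y = 0.0905. Discount each cash flow and weight by its year:
  t   CF        PV=CF/(1+0.0905)^t    t·PV
  1        25.00        22.9253        22.9253
  2        25.00        21.0227        42.0454
  3        25.00        19.2780        57.8341
  4        25.00        17.6782        70.7127
  5    10,025.00     6,500.6387    32,503.1937
  Σ                  6,581.5429    32,696.7112
Price P = Σ PV = 6,581.5429.
Macaulay duration = Σ(t·PV) / P = 32,696.7112 / 6,581.5429 = 4.96794 years.

4.968 years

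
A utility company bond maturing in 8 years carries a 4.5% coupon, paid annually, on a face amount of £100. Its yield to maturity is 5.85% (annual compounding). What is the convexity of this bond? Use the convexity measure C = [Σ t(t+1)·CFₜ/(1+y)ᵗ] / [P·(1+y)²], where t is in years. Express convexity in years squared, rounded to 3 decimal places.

With y = 0.0585:
  t   CF        PV=CF/(1+0.0585)^t    t·PV        t(t+1)·PV
  1         4.50         4.2513         4.2513           8.5026
  2         4.50         4.0163         8.0327          24.0981
  3         4.50         3.7944        11.3831          45.5325
  4         4.50         3.5847        14.3387          71.6934
  5         4.50         3.3866        16.9328         101.5967
  6         4.50         3.1994        19.1963         134.3744
  7         4.50         3.0226        21.1580         169.2640
  8       104.50        66.3116       530.4927       4,774.4339
  Σ                     91.5668       625.7856       5,329.4955
P = 91.5668.
Convexity = Σ t(t+1)·PV / [P·(1+y)²] = 5,329.4955 / (91.5668 × 1.120422) = 51.94771.

51.948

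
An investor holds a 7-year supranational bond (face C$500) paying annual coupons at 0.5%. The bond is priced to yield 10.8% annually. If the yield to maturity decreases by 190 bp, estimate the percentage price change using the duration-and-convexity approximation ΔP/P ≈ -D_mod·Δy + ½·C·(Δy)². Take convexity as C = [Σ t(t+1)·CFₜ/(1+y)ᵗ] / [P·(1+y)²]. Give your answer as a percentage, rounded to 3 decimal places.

With y = 0.108:
  t   CF        PV=CF/(1+0.108)^t    t·PV        t(t+1)·PV
  1         2.50         2.2563         2.2563           4.5126
  2         2.50         2.0364         4.0728          12.2183
  3         2.50         1.8379         5.5137          22.0547
  4         2.50         1.6588         6.6350          33.1750
  5         2.50         1.4971         7.4853          44.9120
  6         2.50         1.3511         8.1069          56.7480
  7       502.50       245.1081     1,715.7570      13,726.0561
  Σ                    255.7457     1,749.8270      13,899.6769
P = 255.7457; D_Mac = 6.84206 yrs; D_mod = 6.17514 yrs; C = 44.27075.
Duration effect: -6.17514 × (-0.019) = +0.117328
Convexity effect: 0.5 × 44.27075 × (-0.019)² = +0.0079909
ΔP/P ≈ +0.117328 + 0.0079909 = +0.125319 = +12.5319%.

+12.532%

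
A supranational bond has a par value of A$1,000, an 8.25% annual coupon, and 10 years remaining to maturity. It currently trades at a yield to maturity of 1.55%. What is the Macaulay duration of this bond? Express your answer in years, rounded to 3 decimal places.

7.828 years

Periodic yield y = 0.0155. Discount each cash flow and weight by its year:
  t   CF        PV=CF/(1+0.0155)^t    t·PV
  1        82.50        81.2408        81.2408
  2        82.50        80.0008       160.0015
  3        82.50        78.7797       236.3390
  4        82.50        77.5772       310.3089
  5        82.50        76.3931       381.9657
  6        82.50        75.2271       451.3627
  7        82.50        74.0789       518.5522
  8        82.50        72.9482       583.5855
  9        82.50        71.8348       646.5128
  10    1,082.50       928.1724     9,281.7235
  Σ                  1,616.2528    12,651.5925
Price P = Σ PV = 1,616.2528.
Macaulay duration = Σ(t·PV) / P = 12,651.5925 / 1,616.2528 = 7.82773 years.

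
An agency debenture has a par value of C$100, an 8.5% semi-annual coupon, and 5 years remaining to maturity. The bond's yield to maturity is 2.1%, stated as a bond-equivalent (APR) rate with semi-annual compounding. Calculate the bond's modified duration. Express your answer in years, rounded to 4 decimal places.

4.2485 years

Periodic yield y = 0.0105. First find Macaulay duration:
  t   CF        PV=CF/(1+0.0105)^t    t·PV
  1         4.25         4.2058         4.2058
  2         4.25         4.1621         8.3243
  3         4.25         4.1189        12.3567
  4         4.25         4.0761        16.3044
  5         4.25         4.0337        20.1687
  6         4.25         3.9918        23.9509
  7         4.25         3.9503        27.6524
  8         4.25         3.9093        31.2744
  9         4.25         3.8687        34.8181
  10      104.25        93.9102       939.1023
  Σ                    130.2270     1,118.1578
P = 130.2270; Macaulay duration = 1,118.1578 / 130.2270 = 8.58622 half-year periods = 4.29311 years.
Modified duration = D_Mac / (1 + y) = 4.29311 / 1.0105 = 4.24850 years.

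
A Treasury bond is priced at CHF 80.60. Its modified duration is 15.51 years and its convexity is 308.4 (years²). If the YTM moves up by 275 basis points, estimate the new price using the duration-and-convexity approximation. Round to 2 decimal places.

Duration effect: -D_mod·Δy = -15.51 × (+0.0275) = -0.426525
Convexity effect: ½·C·(Δy)² = 0.5 × 308.4 × (0.0275)² = +0.11661375
ΔP/P ≈ -0.426525 + 0.11661375 = -0.30991125
New price ≈ 80.60 × (1 - 0.30991125) = 55.62115325.

CHF 55.62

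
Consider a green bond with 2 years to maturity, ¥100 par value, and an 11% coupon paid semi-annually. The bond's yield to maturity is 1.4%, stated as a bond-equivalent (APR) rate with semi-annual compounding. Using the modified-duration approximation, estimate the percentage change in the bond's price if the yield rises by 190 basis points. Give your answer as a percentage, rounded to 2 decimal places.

-3.51%

Periodic yield y = 0.007. Modified duration first:
  t   CF        PV=CF/(1+0.007)^t    t·PV
  1         5.50         5.4618         5.4618
  2         5.50         5.4238        10.8476
  3         5.50         5.3861        16.1583
  4       105.50       102.5970       410.3879
  Σ                    118.8686       442.8556
P = 118.8686; D_Mac = 3.72559 half-year periods = 1.86279 yrs; D_mod = 1.86279/(1+0.007) = 1.84985 yrs.
ΔP/P ≈ -D_mod · Δy = -1.84985 × (+0.019) = -0.035147 = -3.5147%.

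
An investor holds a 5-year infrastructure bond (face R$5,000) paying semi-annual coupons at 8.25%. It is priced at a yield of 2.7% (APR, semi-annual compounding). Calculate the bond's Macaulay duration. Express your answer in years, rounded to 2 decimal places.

Periodic yield y = 0.0135. Discount each cash flow and weight by its period:
  t   CF        PV=CF/(1+0.0135)^t    t·PV
  1       206.25       203.5027       203.5027
  2       206.25       200.7920       401.5840
  3       206.25       198.1174       594.3523
  4       206.25       195.4785       781.9139
  5       206.25       192.8747       964.3733
  6       206.25       190.3055     1,141.8333
  7       206.25       187.7706     1,314.3945
  8       206.25       185.2695     1,482.1560
  9       206.25       182.8017     1,645.2151
  10    5,206.25     4,552.8935    45,528.9347
  Σ                  6,289.8061    54,058.2598
Price P = Σ PV = 6,289.8061.
Macaulay duration = Σ(t·PV) / P = 54,058.2598 / 6,289.8061 = 8.59458 half-year periods.
In years: 8.59458 / 2 = 4.29729 years.

4.30 years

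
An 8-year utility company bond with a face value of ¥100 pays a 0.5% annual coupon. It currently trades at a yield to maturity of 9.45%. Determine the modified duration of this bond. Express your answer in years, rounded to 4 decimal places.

Periodic yield y = 0.0945. First find Macaulay duration:
  t   CF        PV=CF/(1+0.0945)^t    t·PV
  1         0.50         0.4568         0.4568
  2         0.50         0.4174         0.8348
  3         0.50         0.3813         1.1440
  4         0.50         0.3484         1.3937
  5         0.50         0.3183         1.5917
  6         0.50         0.2909         1.7451
  7         0.50         0.2657         1.8602
  8       100.50        48.8023       390.4181
  Σ                     51.2812       399.4444
P = 51.2812; Macaulay duration = 399.4444 / 51.2812 = 7.78930 years.
Modified duration = D_Mac / (1 + y) = 7.78930 / 1.0945 = 7.11676 years.

7.1168 years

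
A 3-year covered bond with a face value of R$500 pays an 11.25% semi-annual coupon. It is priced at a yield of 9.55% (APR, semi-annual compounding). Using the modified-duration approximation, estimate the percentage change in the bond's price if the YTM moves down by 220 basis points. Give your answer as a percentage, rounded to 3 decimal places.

Periodic yield y = 0.04775. Modified duration first:
  t   CF        PV=CF/(1+0.04775)^t    t·PV
  1       28.125        26.8432        26.8432
  2       28.125        25.6199        51.2398
  3       28.125        24.4523        73.3569
  4       28.125        23.3379        93.3516
  5       28.125        22.2743       111.3715
  6      528.125       399.2002     2,395.2010
  Σ                    521.7278     2,751.3640
P = 521.7278; D_Mac = 5.27356 half-year periods = 2.63678 yrs; D_mod = 2.63678/(1+0.04775) = 2.51661 yrs.
ΔP/P ≈ -D_mod · Δy = -2.51661 × (-0.022) = +0.055365 = +5.5365%.

+5.537%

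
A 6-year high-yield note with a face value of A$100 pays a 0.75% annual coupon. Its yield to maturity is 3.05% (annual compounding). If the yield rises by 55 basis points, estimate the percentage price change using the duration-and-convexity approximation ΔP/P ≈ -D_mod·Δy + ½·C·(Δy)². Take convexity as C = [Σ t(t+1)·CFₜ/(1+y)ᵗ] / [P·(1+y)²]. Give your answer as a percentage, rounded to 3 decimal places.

With y = 0.0305:
  t   CF        PV=CF/(1+0.0305)^t    t·PV        t(t+1)·PV
  1         0.75         0.7278         0.7278           1.4556
  2         0.75         0.7063         1.4125           4.2376
  3         0.75         0.6854         2.0561           8.2243
  4         0.75         0.6651         2.6603          13.3015
  5         0.75         0.6454         3.2269          19.3617
  6       100.75        84.1312       504.7872       3,533.5104
  Σ                     87.5611       514.8708       3,580.0909
P = 87.5611; D_Mac = 5.88013 yrs; D_mod = 5.70610 yrs; C = 38.50232.
Duration effect: -5.70610 × (+0.0055) = -0.031384
Convexity effect: 0.5 × 38.50232 × (0.0055)² = +0.0005823
ΔP/P ≈ -0.031384 + 0.0005823 = -0.030801 = -3.0801%.

-3.080%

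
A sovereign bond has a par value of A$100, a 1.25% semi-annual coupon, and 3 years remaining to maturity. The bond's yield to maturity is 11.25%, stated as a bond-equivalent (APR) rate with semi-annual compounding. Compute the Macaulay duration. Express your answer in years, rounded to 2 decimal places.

Periodic yield y = 0.05625. Discount each cash flow and weight by its period:
  t   CF        PV=CF/(1+0.05625)^t    t·PV
  1        0.625         0.5917         0.5917
  2        0.625         0.5602         1.1204
  3        0.625         0.5304         1.5911
  4        0.625         0.5021         2.0085
  5        0.625         0.4754         2.3769
  6      100.625        72.4612       434.7672
  Σ                     75.1210       442.4559
Price P = Σ PV = 75.1210.
Macaulay duration = Σ(t·PV) / P = 442.4559 / 75.1210 = 5.88991 half-year periods.
In years: 5.88991 / 2 = 2.94495 years.

2.94 years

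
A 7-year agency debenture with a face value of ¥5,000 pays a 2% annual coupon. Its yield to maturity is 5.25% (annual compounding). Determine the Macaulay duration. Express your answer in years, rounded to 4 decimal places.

Periodic yield y = 0.0525. Discount each cash flow and weight by its year:
  t   CF        PV=CF/(1+0.0525)^t    t·PV
  1       100.00        95.0119        95.0119
  2       100.00        90.2726       180.5451
  3       100.00        85.7697       257.3090
  4       100.00        81.4914       325.9655
  5       100.00        77.4265       387.1324
  6       100.00        73.5643       441.3861
  7     5,100.00     3,564.6381    24,952.4667
  Σ                  4,068.1744    26,639.8166
Price P = Σ PV = 4,068.1744.
Macaulay duration = Σ(t·PV) / P = 26,639.8166 / 4,068.1744 = 6.54835 years.

6.5483 years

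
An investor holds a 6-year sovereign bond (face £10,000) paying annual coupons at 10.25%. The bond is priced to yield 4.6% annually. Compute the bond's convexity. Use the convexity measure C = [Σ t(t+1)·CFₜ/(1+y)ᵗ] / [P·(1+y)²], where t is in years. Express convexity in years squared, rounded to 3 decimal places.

With y = 0.046:
  t   CF        PV=CF/(1+0.046)^t    t·PV        t(t+1)·PV
  1     1,025.00       979.9235       979.9235       1,959.8470
  2     1,025.00       936.8294     1,873.6587       5,620.9762
  3     1,025.00       895.6304     2,686.8911      10,747.5644
  4     1,025.00       856.2432     3,424.9727      17,124.8637
  5     1,025.00       818.5881     4,092.9406      24,557.6439
  6    11,025.00     8,417.6040    50,505.6240     353,539.3681
  Σ                 12,904.8186    63,564.0108     413,550.2634
P = 12,904.8186.
Convexity = Σ t(t+1)·PV / [P·(1+y)²] = 413,550.2634 / (12,904.8186 × 1.094116) = 29.28957.

29.290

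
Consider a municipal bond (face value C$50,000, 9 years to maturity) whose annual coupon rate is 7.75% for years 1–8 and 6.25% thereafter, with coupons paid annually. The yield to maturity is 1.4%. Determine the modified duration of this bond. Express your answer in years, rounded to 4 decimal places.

7.1471 years

Periodic yield y = 0.014. First find Macaulay duration:
  t   CF        PV=CF/(1+0.014)^t    t·PV
  1     3,875.00     3,821.4990     3,821.4990
  2     3,875.00     3,768.7367     7,537.4734
  3     3,875.00     3,716.7029    11,150.1086
  4     3,875.00     3,665.3874    14,661.5497
  5     3,875.00     3,614.7805    18,073.9025
  6     3,875.00     3,564.8723    21,389.2338
  7     3,875.00     3,515.6532    24,609.5721
  8     3,875.00     3,467.1136    27,736.9085
  9    53,125.00    46,876.7342   421,890.6082
  Σ                 76,011.4798   550,870.8558
P = 76,011.4798; Macaulay duration = 550,870.8558 / 76,011.4798 = 7.24721 years.
Modified duration = D_Mac / (1 + y) = 7.24721 / 1.014 = 7.14715 years.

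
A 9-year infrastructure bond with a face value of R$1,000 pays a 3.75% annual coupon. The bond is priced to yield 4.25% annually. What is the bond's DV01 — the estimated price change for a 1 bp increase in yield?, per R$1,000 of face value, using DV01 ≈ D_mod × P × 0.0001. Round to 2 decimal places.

Periodic yield y = 0.0425.
  t   CF        PV=CF/(1+0.0425)^t    t·PV
  1        37.50        35.9712        35.9712
  2        37.50        34.5048        69.0095
  3        37.50        33.0981        99.2943
  4        37.50        31.7488       126.9951
  5        37.50        30.4545       152.2723
  6        37.50        29.2129       175.2775
  7        37.50        28.0220       196.1539
  8        37.50        26.8796       215.0368
  9     1,037.50       713.3514     6,420.1628
  Σ                    963.2433     7,490.1734
P = 963.2433; D_Mac = 7.77599 yrs; D_mod = 7.45899 yrs.
DV01 ≈ 7.45899 × 963.2433 × 0.0001 = 0.718482.

R$0.72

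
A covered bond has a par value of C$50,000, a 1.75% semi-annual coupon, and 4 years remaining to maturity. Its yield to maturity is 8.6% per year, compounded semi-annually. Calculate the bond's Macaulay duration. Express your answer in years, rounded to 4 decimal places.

Periodic yield y = 0.043. Discount each cash flow and weight by its period:
  t   CF        PV=CF/(1+0.043)^t    t·PV
  1       437.50       419.4631       419.4631
  2       437.50       402.1698       804.3396
  3       437.50       385.5894     1,156.7683
  4       437.50       369.6927     1,478.7706
  5       437.50       354.4513     1,772.2563
  6       437.50       339.8382     2,039.0293
  7       437.50       325.8276     2,280.7934
  8    50,437.50    36,014.6406   288,117.1244
  Σ                 38,611.6726   298,068.5449
Price P = Σ PV = 38,611.6726.
Macaulay duration = Σ(t·PV) / P = 298,068.5449 / 38,611.6726 = 7.71965 half-year periods.
In years: 7.71965 / 2 = 3.85982 years.

3.8598 years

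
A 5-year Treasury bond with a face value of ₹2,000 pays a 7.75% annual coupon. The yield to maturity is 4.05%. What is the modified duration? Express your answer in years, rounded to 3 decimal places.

Periodic yield y = 0.0405. First find Macaulay duration:
  t   CF        PV=CF/(1+0.0405)^t    t·PV
  1       155.00       148.9668       148.9668
  2       155.00       143.1685       286.3370
  3       155.00       137.5959       412.7877
  4       155.00       132.2402       528.9606
  5     2,155.00     1,767.0012     8,835.0061
  Σ                  2,328.9726    10,212.0583
P = 2,328.9726; Macaulay duration = 10,212.0583 / 2,328.9726 = 4.38479 years.
Modified duration = D_Mac / (1 + y) = 4.38479 / 1.0405 = 4.21412 years.

4.214 years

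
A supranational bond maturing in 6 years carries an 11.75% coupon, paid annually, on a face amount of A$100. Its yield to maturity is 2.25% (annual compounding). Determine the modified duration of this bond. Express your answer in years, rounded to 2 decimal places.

Periodic yield y = 0.0225. First find Macaulay duration:
  t   CF        PV=CF/(1+0.0225)^t    t·PV
  1        11.75        11.4914        11.4914
  2        11.75        11.2386        22.4771
  3        11.75        10.9913        32.9738
  4        11.75        10.7494        42.9976
  5        11.75        10.5129        52.5643
  6       111.75        97.7840       586.7038
  Σ                    152.7675       749.2082
P = 152.7675; Macaulay duration = 749.2082 / 152.7675 = 4.90424 years.
Modified duration = D_Mac / (1 + y) = 4.90424 / 1.0225 = 4.79632 years.

4.80 years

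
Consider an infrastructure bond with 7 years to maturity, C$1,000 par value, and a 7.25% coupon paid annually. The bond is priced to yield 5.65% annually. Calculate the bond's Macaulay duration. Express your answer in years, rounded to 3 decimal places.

Periodic yield y = 0.0565. Discount each cash flow and weight by its year:
  t   CF        PV=CF/(1+0.0565)^t    t·PV
  1        72.50        68.6228        68.6228
  2        72.50        64.9530       129.9059
  3        72.50        61.4794       184.4381
  4        72.50        58.1916       232.7662
  5        72.50        55.0796       275.3978
  6        72.50        52.1340       312.8040
  7     1,072.50       729.9797     5,109.8580
  Σ                  1,090.4400     6,313.7929
Price P = Σ PV = 1,090.4400.
Macaulay duration = Σ(t·PV) / P = 6,313.7929 / 1,090.4400 = 5.79013 years.

5.790 years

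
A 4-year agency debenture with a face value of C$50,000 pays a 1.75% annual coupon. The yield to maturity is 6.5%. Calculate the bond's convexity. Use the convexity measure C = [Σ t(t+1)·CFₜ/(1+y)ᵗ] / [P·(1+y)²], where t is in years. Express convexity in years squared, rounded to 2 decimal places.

16.97

With y = 0.065:
  t   CF        PV=CF/(1+0.065)^t    t·PV        t(t+1)·PV
  1       875.00       821.5962       821.5962       1,643.1925
  2       875.00       771.4519     1,542.9037       4,628.7112
  3       875.00       724.3680     2,173.1039       8,692.4155
  4    50,875.00    39,546.3122   158,185.2490     790,926.2450
  Σ                 41,863.7283   162,722.8529     805,890.5642
P = 41,863.7283.
Convexity = Σ t(t+1)·PV / [P·(1+y)²] = 805,890.5642 / (41,863.7283 × 1.134225) = 16.97223.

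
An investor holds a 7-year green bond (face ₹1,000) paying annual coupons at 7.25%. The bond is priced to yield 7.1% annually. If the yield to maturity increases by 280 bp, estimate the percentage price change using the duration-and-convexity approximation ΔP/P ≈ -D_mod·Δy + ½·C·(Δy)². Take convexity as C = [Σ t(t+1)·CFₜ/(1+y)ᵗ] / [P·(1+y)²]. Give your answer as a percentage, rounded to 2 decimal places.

With y = 0.071:
  t   CF        PV=CF/(1+0.071)^t    t·PV        t(t+1)·PV
  1        72.50        67.6937        67.6937         135.3875
  2        72.50        63.2061       126.4122         379.2367
  3        72.50        59.0160       177.0479         708.1917
  4        72.50        55.1036       220.4145       1,102.0724
  5        72.50        51.4506       257.2531       1,543.5187
  6        72.50        48.0398       288.2388       2,017.6716
  7     1,072.50       663.5460     4,644.8217      37,158.5734
  Σ                  1,008.0558     5,781.8820      43,044.6519
P = 1,008.0558; D_Mac = 5.73568 yrs; D_mod = 5.35544 yrs; C = 37.22680.
Duration effect: -5.35544 × (+0.028) = -0.149952
Convexity effect: 0.5 × 37.22680 × (0.028)² = +0.0145929
ΔP/P ≈ -0.149952 + 0.0145929 = -0.135359 = -13.5359%.

-13.54%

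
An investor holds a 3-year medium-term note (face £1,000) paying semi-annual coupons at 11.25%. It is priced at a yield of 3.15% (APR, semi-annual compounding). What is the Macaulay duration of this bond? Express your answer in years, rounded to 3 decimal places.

Periodic yield y = 0.01575. Discount each cash flow and weight by its period:
  t   CF        PV=CF/(1+0.01575)^t    t·PV
  1        56.25        55.3778        55.3778
  2        56.25        54.5191       109.0382
  3        56.25        53.6738       161.0213
  4        56.25        52.8415       211.3660
  5        56.25        52.0222       260.1108
  6     1,056.25       961.7136     5,770.2813
  Σ                  1,230.1479     6,567.1955
Price P = Σ PV = 1,230.1479.
Macaulay duration = Σ(t·PV) / P = 6,567.1955 / 1,230.1479 = 5.33854 half-year periods.
In years: 5.33854 / 2 = 2.66927 years.

2.669 years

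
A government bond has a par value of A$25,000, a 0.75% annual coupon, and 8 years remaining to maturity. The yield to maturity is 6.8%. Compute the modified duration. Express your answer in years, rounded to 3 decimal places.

Periodic yield y = 0.068. First find Macaulay duration:
  t   CF        PV=CF/(1+0.068)^t    t·PV
  1       187.50       175.5618       175.5618
  2       187.50       164.3837       328.7674
  3       187.50       153.9173       461.7520
  4       187.50       144.1173       576.4694
  5       187.50       134.9413       674.7067
  6       187.50       126.3496       758.0974
  7       187.50       118.3048       828.1339
  8    25,187.50    14,880.4149   119,043.3196
  Σ                 15,897.9909   122,846.8081
P = 15,897.9909; Macaulay duration = 122,846.8081 / 15,897.9909 = 7.72719 years.
Modified duration = D_Mac / (1 + y) = 7.72719 / 1.068 = 7.23520 years.

7.235 years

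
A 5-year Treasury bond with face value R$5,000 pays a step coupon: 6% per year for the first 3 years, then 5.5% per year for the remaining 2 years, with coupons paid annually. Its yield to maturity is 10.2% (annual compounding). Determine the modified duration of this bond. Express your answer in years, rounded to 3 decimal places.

Periodic yield y = 0.102. First find Macaulay duration:
  t   CF        PV=CF/(1+0.102)^t    t·PV
  1       300.00       272.2323       272.2323
  2       300.00       247.0348       494.0695
  3       300.00       224.1695       672.5084
  4       275.00       186.4689       745.8754
  5     5,275.00     3,245.7457    16,228.7285
  Σ                  4,175.6511    18,413.4142
P = 4,175.6511; Macaulay duration = 18,413.4142 / 4,175.6511 = 4.40971 years.
Modified duration = D_Mac / (1 + y) = 4.40971 / 1.102 = 4.00155 years.

4.002 years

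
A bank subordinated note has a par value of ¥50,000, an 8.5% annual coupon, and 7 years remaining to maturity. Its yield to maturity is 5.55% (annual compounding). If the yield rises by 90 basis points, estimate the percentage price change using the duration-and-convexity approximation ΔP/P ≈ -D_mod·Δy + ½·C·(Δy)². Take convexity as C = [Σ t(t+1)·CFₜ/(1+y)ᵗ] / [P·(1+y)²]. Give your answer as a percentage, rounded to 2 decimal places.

-4.68%

With y = 0.0555:
  t   CF        PV=CF/(1+0.0555)^t    t·PV        t(t+1)·PV
  1     4,250.00     4,026.5277     4,026.5277       8,053.0554
  2     4,250.00     3,814.8060     7,629.6120      22,888.8359
  3     4,250.00     3,614.2169    10,842.6508      43,370.6033
  4     4,250.00     3,424.1752    13,696.7009      68,483.5043
  5     4,250.00     3,244.1262    16,220.6311      97,323.7863
  6     4,250.00     3,073.5445    18,441.2669     129,088.8686
  7    54,250.00    37,169.9587   260,189.7112   2,081,517.6894
  Σ                 58,367.3553   331,047.1005   2,450,726.3433
P = 58,367.3553; D_Mac = 5.67179 yrs; D_mod = 5.37355 yrs; C = 37.68845.
Duration effect: -5.37355 × (+0.009) = -0.048362
Convexity effect: 0.5 × 37.68845 × (0.009)² = +0.0015264
ΔP/P ≈ -0.048362 + 0.0015264 = -0.046836 = -4.6836%.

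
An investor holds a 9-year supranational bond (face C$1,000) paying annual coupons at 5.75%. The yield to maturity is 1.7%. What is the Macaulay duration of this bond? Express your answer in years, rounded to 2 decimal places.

Periodic yield y = 0.017. Discount each cash flow and weight by its year:
  t   CF        PV=CF/(1+0.017)^t    t·PV
  1        57.50        56.5388        56.5388
  2        57.50        55.5937       111.1875
  3        57.50        54.6645       163.9934
  4        57.50        53.7507       215.0028
  5        57.50        52.8522       264.2610
  6        57.50        51.9687       311.8124
  7        57.50        51.1000       357.7002
  8        57.50        50.2459       401.9668
  9     1,057.50       908.6399     8,177.7590
  Σ                  1,335.3544    10,060.2219
Price P = Σ PV = 1,335.3544.
Macaulay duration = Σ(t·PV) / P = 10,060.2219 / 1,335.3544 = 7.53375 years.

7.53 years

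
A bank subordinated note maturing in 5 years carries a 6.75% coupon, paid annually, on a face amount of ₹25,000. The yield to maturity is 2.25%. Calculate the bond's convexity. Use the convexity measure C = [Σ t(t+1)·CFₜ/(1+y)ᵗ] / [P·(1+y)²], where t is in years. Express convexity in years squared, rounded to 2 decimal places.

24.62

With y = 0.0225:
  t   CF        PV=CF/(1+0.0225)^t    t·PV        t(t+1)·PV
  1     1,687.50     1,650.3667     1,650.3667       3,300.7335
  2     1,687.50     1,614.0506     3,228.1012       9,684.3037
  3     1,687.50     1,578.5336     4,735.6008      18,942.4032
  4     1,687.50     1,543.7981     6,175.1926      30,875.9629
  5    26,687.50    23,877.6350   119,388.1749     716,329.0497
  Σ                 30,264.3841   135,177.4363     779,132.4530
P = 30,264.3841.
Convexity = Σ t(t+1)·PV / [P·(1+y)²] = 779,132.4530 / (30,264.3841 × 1.045506) = 24.62367.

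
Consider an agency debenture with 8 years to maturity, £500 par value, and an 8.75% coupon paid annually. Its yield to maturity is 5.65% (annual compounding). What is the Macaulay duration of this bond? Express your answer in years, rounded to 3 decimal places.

6.254 years

Periodic yield y = 0.0565. Discount each cash flow and weight by its year:
  t   CF        PV=CF/(1+0.0565)^t    t·PV
  1        43.75        41.4103        41.4103
  2        43.75        39.1958        78.3915
  3        43.75        37.0996       111.2989
  4        43.75        35.1156       140.4624
  5        43.75        33.2377       166.1883
  6        43.75        31.4602       188.7610
  7        43.75        29.7777       208.4441
  8       543.75       350.3025     2,802.4201
  Σ                    597.5994     3,737.3767
Price P = Σ PV = 597.5994.
Macaulay duration = Σ(t·PV) / P = 3,737.3767 / 597.5994 = 6.25398 years.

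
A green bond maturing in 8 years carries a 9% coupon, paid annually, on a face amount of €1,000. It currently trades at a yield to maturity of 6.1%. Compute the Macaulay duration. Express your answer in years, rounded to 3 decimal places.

Periodic yield y = 0.061. Discount each cash flow and weight by its year:
  t   CF        PV=CF/(1+0.061)^t    t·PV
  1        90.00        84.8256        84.8256
  2        90.00        79.9488       159.8975
  3        90.00        75.3523       226.0568
  4        90.00        71.0201       284.0802
  5        90.00        66.9369       334.6845
  6        90.00        63.0885       378.5310
  7        90.00        59.4614       416.2295
  8     1,090.00       678.7400     5,429.9198
  Σ                  1,179.3735     7,314.2250
Price P = Σ PV = 1,179.3735.
Macaulay duration = Σ(t·PV) / P = 7,314.2250 / 1,179.3735 = 6.20179 years.

6.202 years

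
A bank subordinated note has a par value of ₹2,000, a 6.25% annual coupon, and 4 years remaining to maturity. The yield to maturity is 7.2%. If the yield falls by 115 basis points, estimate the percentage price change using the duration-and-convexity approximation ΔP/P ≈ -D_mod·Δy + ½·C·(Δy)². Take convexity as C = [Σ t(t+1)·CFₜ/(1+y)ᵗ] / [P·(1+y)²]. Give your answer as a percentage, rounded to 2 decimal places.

With y = 0.072:
  t   CF        PV=CF/(1+0.072)^t    t·PV        t(t+1)·PV
  1       125.00       116.6045       116.6045         233.2090
  2       125.00       108.7728       217.5457         652.6370
  3       125.00       101.4672       304.4016       1,217.6063
  4     2,125.00     1,609.0880     6,436.3520      32,181.7598
  Σ                  1,935.9325     7,074.9037      34,285.2121
P = 1,935.9325; D_Mac = 3.65452 yrs; D_mod = 3.40907 yrs; C = 15.41087.
Duration effect: -3.40907 × (-0.0115) = +0.039204
Convexity effect: 0.5 × 15.41087 × (-0.0115)² = +0.0010190
ΔP/P ≈ +0.039204 + 0.0010190 = +0.040223 = +4.0223%.

+4.02%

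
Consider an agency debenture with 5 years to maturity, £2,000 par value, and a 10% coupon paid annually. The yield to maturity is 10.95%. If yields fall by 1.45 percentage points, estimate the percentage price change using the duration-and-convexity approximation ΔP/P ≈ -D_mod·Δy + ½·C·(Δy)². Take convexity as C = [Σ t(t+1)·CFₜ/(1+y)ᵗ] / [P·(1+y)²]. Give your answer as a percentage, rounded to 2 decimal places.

+5.63%

With y = 0.1095:
  t   CF        PV=CF/(1+0.1095)^t    t·PV        t(t+1)·PV
  1       200.00       180.2614       180.2614         360.5228
  2       200.00       162.4708       324.9416         974.8249
  3       200.00       146.4361       439.3082       1,757.2329
  4       200.00       131.9838       527.9354       2,639.6769
  5     2,200.00     1,308.5374     6,542.6871      39,256.1227
  Σ                  1,929.6895     8,015.1337      44,988.3802
P = 1,929.6895; D_Mac = 4.15359 yrs; D_mod = 3.74366 yrs; C = 18.93905.
Duration effect: -3.74366 × (-0.0145) = +0.054283
Convexity effect: 0.5 × 18.93905 × (-0.0145)² = +0.0019910
ΔP/P ≈ +0.054283 + 0.0019910 = +0.056274 = +5.6274%.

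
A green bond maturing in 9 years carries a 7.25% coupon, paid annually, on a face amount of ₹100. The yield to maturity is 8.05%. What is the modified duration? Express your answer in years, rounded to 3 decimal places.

Periodic yield y = 0.0805. First find Macaulay duration:
  t   CF        PV=CF/(1+0.0805)^t    t·PV
  1         7.25         6.7099         6.7099
  2         7.25         6.2100        12.4199
  3         7.25         5.7473        17.2419
  4         7.25         5.3191        21.2764
  5         7.25         4.9228        24.6141
  6         7.25         4.5561        27.3364
  7         7.25         4.2166        29.5163
  8         7.25         3.9025        31.2198
  9       107.25        53.4287       480.8580
  Σ                     95.0129       651.1927
P = 95.0129; Macaulay duration = 651.1927 / 95.0129 = 6.85373 years.
Modified duration = D_Mac / (1 + y) = 6.85373 / 1.0805 = 6.34311 years.

6.343 years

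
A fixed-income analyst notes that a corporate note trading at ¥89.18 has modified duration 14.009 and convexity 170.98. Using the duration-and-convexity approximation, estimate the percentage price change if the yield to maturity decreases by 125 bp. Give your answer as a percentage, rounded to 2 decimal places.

Duration effect: -D_mod·Δy = -14.009 × (-0.0125) = +0.1751125
Convexity effect: ½·C·(Δy)² = 0.5 × 170.98 × (-0.0125)² = +0.0133578125
ΔP/P ≈ +0.1751125 + 0.0133578125 = +0.1884703125
= +18.84703125%.

+18.85%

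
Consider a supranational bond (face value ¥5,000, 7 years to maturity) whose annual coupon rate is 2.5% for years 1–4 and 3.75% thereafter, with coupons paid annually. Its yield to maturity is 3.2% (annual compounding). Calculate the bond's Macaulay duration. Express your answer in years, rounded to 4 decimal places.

Periodic yield y = 0.032. Discount each cash flow and weight by its year:
  t   CF        PV=CF/(1+0.032)^t    t·PV
  1       125.00       121.1240       121.1240
  2       125.00       117.3682       234.7365
  3       125.00       113.7289       341.1868
  4       125.00       110.2024       440.8098
  5       187.50       160.1780       800.8899
  6       187.50       155.2112       931.2673
  7     5,187.50     4,161.0241    29,127.1685
  Σ                  4,938.8369    31,997.1827
Price P = Σ PV = 4,938.8369.
Macaulay duration = Σ(t·PV) / P = 31,997.1827 / 4,938.8369 = 6.47869 years.

6.4787 years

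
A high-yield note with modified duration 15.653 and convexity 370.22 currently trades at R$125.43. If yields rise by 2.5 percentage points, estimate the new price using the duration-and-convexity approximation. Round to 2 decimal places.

Duration effect: -D_mod·Δy = -15.653 × (+0.025) = -0.391325
Convexity effect: ½·C·(Δy)² = 0.5 × 370.22 × (0.025)² = +0.11569375
ΔP/P ≈ -0.391325 + 0.11569375 = -0.27563125
New price ≈ 125.43 × (1 - 0.27563125) = 90.8575723125.

R$90.86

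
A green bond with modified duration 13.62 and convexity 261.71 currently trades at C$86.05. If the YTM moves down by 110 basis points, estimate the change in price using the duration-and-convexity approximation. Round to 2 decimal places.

+C$14.25

Duration effect: -D_mod·Δy = -13.62 × (-0.011) = +0.149820
Convexity effect: ½·C·(Δy)² = 0.5 × 261.71 × (-0.011)² = +0.015833455
ΔP/P ≈ +0.149820 + 0.015833455 = +0.165653455
ΔP ≈ 86.05 × (+0.165653455) = +14.25447980275.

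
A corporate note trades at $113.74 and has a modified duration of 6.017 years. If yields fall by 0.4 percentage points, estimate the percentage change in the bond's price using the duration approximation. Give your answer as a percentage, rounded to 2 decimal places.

Duration approximation: ΔP/P ≈ -D_mod · Δy = -6.017 × (-0.004) = +0.024068.
As a percentage: +2.4068%.

+2.41%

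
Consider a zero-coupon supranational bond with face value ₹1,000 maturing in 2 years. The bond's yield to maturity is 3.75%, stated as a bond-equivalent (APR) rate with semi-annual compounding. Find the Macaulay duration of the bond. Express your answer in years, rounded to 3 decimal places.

2.000 years

A zero-coupon bond has a single cash flow at maturity, so its Macaulay duration equals its maturity: 2 years.
(Equivalently: 4 semi-annual periods ÷ 2 = 2 years.)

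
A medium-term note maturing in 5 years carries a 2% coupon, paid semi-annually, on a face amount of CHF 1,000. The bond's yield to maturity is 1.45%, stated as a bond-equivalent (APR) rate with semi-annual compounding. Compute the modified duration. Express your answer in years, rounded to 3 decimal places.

4.752 years

Periodic yield y = 0.00725. First find Macaulay duration:
  t   CF        PV=CF/(1+0.00725)^t    t·PV
  1        10.00         9.9280         9.9280
  2        10.00         9.8566        19.7131
  3        10.00         9.7856        29.3568
  4        10.00         9.7152        38.8607
  5        10.00         9.6453        48.2263
  6        10.00         9.5758        57.4550
  7        10.00         9.5069        66.5483
  8        10.00         9.4385        75.5078
  9        10.00         9.3705        84.3348
  10    1,010.00       939.6121     9,396.1213
  Σ                  1,026.4345     9,826.0522
P = 1,026.4345; Macaulay duration = 9,826.0522 / 1,026.4345 = 9.57299 half-year periods = 4.78650 years.
Modified duration = D_Mac / (1 + y) = 4.78650 / 1.00725 = 4.75205 years.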